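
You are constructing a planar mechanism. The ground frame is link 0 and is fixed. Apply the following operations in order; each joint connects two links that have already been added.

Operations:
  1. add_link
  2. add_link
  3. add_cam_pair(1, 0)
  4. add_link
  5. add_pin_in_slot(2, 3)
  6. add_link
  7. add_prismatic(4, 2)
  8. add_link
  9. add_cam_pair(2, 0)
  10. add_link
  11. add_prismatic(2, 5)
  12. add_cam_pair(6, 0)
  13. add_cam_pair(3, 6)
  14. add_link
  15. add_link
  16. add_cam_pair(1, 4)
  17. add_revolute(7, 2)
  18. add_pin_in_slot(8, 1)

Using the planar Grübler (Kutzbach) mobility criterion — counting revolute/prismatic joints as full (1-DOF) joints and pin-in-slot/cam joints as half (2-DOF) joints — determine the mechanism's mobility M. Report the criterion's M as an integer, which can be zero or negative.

M = 11

(L,J1,J2)=(1,0,0); link0 fixed
link1: (2,0,0)
link2: (3,0,0)
C 1-0 [J2]: (3,0,1)
link3: (4,0,1)
PS 2-3 [J2]: (4,0,2)
link4: (5,0,2)
P 4-2 [J1]: (5,1,2)
link5: (6,1,2)
C 2-0 [J2]: (6,1,3)
link6: (7,1,3)
P 2-5 [J1]: (7,2,3)
C 6-0 [J2]: (7,2,4)
C 3-6 [J2]: (7,2,5)
link7: (8,2,5)
link8: (9,2,5)
C 1-4 [J2]: (9,2,6)
R 7-2 [J1]: (9,3,6)
PS 8-1 [J2]: (9,3,7)
Grübler: 3·8 − 2·3 − 7 = 11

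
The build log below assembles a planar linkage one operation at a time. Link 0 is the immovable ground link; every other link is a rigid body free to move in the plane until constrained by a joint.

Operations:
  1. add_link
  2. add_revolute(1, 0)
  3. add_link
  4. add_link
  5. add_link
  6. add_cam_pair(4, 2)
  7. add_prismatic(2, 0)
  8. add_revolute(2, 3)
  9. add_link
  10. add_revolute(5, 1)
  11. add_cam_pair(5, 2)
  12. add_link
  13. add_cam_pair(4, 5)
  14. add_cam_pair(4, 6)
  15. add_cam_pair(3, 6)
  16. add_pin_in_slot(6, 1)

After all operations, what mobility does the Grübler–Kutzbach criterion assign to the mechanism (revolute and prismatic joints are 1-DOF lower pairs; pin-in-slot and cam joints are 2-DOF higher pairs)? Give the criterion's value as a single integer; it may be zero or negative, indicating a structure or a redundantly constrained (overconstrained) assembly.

link 0 = ground. State L|J1|J2 = 1|0|0
+link1  2|0|0
R(1,0) f=1→J1  2|1|0
+link2  3|1|0
+link3  4|1|0
+link4  5|1|0
C(4,2) f=2→J2  5|1|1
P(2,0) f=1→J1  5|2|1
R(2,3) f=1→J1  5|3|1
+link5  6|3|1
R(5,1) f=1→J1  6|4|1
C(5,2) f=2→J2  6|4|2
+link6  7|4|2
C(4,5) f=2→J2  7|4|3
C(4,6) f=2→J2  7|4|4
C(3,6) f=2→J2  7|4|5
PS(6,1) f=2→J2  7|4|6
M = 3(7−1)−2·4−6 = 18−8−6 = 4

M = 4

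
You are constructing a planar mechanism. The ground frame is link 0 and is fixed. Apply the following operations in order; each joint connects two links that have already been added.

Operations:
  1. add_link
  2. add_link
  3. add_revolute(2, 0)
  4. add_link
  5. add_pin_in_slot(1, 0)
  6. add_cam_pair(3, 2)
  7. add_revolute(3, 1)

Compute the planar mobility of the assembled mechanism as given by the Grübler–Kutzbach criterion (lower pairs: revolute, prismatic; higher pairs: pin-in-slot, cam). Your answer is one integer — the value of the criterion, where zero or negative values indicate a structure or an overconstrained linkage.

L=1 J1=0 J2=0
add link → L=2 J1=0 J2=0
add link → L=3 J1=0 J2=0
R@2,0 dof=1 J1 → L=3 J1=1 J2=0
add link → L=4 J1=1 J2=0
PS@1,0 dof=2 J2 → L=4 J1=1 J2=1
C@3,2 dof=2 J2 → L=4 J1=1 J2=2
R@3,1 dof=1 J1 → L=4 J1=2 J2=2
M=3(L−1)−2J1−J2=3·3−2·2−2=3

M = 3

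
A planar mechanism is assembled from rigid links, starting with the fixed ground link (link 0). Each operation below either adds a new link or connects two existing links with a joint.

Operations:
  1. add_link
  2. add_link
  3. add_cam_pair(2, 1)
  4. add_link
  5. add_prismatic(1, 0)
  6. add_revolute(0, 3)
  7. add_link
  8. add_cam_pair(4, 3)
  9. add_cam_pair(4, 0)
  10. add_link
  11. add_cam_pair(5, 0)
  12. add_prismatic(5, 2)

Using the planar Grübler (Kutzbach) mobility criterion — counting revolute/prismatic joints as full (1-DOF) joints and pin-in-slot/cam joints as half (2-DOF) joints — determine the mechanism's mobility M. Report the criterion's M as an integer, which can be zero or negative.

L=1 J1=0 J2=0
add link → L=2 J1=0 J2=0
add link → L=3 J1=0 J2=0
C@2,1 dof=2 J2 → L=3 J1=0 J2=1
add link → L=4 J1=0 J2=1
P@1,0 dof=1 J1 → L=4 J1=1 J2=1
R@0,3 dof=1 J1 → L=4 J1=2 J2=1
add link → L=5 J1=2 J2=1
C@4,3 dof=2 J2 → L=5 J1=2 J2=2
C@4,0 dof=2 J2 → L=5 J1=2 J2=3
add link → L=6 J1=2 J2=3
C@5,0 dof=2 J2 → L=6 J1=2 J2=4
P@5,2 dof=1 J1 → L=6 J1=3 J2=4
M=3(L−1)−2J1−J2=3·5−2·3−4=5

M = 5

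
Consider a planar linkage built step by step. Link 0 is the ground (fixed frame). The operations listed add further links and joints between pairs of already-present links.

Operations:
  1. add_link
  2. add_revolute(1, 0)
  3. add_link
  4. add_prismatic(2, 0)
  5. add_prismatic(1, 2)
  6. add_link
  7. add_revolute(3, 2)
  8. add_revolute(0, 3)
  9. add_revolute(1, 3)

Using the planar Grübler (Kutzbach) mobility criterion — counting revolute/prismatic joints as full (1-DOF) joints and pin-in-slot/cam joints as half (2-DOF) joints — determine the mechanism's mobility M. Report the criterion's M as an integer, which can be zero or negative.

M = -3

[1;0;0] (link 0 is ground)
L+ [2;0;0]
R(1,0)∈J1 [2;1;0]
L+ [3;1;0]
P(2,0)∈J1 [3;2;0]
P(1,2)∈J1 [3;3;0]
L+ [4;3;0]
R(3,2)∈J1 [4;4;0]
R(0,3)∈J1 [4;5;0]
R(1,3)∈J1 [4;6;0]
mobility = 9 − 12 − 0 = -3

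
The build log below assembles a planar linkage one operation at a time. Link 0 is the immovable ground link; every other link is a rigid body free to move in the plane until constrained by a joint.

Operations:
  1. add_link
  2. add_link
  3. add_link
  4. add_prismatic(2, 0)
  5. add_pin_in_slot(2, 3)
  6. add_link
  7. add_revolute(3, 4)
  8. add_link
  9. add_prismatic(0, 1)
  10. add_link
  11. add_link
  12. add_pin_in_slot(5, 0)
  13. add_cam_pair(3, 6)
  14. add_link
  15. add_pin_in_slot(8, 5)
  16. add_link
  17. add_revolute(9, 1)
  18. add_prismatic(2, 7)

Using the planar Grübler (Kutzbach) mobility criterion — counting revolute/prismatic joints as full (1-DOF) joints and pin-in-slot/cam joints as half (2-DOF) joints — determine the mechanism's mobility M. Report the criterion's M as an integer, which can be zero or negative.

(L,J1,J2)=(1,0,0); link0 fixed
link1: (2,0,0)
link2: (3,0,0)
link3: (4,0,0)
P 2-0 [J1]: (4,1,0)
PS 2-3 [J2]: (4,1,1)
link4: (5,1,1)
R 3-4 [J1]: (5,2,1)
link5: (6,2,1)
P 0-1 [J1]: (6,3,1)
link6: (7,3,1)
link7: (8,3,1)
PS 5-0 [J2]: (8,3,2)
C 3-6 [J2]: (8,3,3)
link8: (9,3,3)
PS 8-5 [J2]: (9,3,4)
link9: (10,3,4)
R 9-1 [J1]: (10,4,4)
P 2-7 [J1]: (10,5,4)
Grübler: 3·9 − 2·5 − 4 = 13

M = 13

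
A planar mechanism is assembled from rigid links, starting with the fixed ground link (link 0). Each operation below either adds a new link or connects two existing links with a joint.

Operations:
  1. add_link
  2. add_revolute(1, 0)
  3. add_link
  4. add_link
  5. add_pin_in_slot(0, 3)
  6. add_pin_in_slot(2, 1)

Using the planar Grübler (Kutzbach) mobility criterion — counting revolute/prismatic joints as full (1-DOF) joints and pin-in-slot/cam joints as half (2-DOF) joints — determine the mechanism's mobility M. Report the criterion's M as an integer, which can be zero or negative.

L=1 J1=0 J2=0
add link → L=2 J1=0 J2=0
R@1,0 dof=1 J1 → L=2 J1=1 J2=0
add link → L=3 J1=1 J2=0
add link → L=4 J1=1 J2=0
PS@0,3 dof=2 J2 → L=4 J1=1 J2=1
PS@2,1 dof=2 J2 → L=4 J1=1 J2=2
M=3(L−1)−2J1−J2=3·3−2·1−2=5

M = 5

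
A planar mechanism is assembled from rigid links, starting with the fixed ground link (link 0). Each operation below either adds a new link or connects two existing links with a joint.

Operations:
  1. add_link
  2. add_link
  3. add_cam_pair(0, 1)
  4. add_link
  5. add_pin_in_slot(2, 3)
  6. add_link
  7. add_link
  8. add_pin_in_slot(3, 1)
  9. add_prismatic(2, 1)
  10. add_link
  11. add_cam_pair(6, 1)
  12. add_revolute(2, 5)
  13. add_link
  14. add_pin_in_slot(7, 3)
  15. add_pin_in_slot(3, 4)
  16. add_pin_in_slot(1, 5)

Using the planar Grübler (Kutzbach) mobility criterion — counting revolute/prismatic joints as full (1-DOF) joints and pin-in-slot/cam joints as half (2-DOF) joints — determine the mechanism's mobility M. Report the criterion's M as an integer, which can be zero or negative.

ground; <1,0,0>
#1 <2,0,0>
#2 <3,0,0>
C:0↔1 J2 <3,0,1>
#3 <4,0,1>
PS:2↔3 J2 <4,0,2>
#4 <5,0,2>
#5 <6,0,2>
PS:3↔1 J2 <6,0,3>
P:2↔1 J1 <6,1,3>
#6 <7,1,3>
C:6↔1 J2 <7,1,4>
R:2↔5 J1 <7,2,4>
#7 <8,2,4>
PS:7↔3 J2 <8,2,5>
PS:3↔4 J2 <8,2,6>
PS:1↔5 J2 <8,2,7>
3×7 − 2×2 − 1×7 = 10

M = 10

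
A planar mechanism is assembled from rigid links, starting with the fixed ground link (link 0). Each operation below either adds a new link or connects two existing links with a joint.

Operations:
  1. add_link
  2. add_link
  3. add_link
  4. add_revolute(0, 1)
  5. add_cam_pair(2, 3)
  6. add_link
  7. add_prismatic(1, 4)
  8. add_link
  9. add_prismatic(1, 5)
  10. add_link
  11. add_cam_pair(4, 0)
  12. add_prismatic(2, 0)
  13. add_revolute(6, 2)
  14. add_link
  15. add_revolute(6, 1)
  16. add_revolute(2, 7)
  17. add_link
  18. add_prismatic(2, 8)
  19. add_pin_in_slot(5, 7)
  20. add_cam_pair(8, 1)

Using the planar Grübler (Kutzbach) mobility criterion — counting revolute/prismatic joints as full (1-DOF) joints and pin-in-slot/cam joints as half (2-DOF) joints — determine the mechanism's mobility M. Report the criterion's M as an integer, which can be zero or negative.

link 0 = ground. State L|J1|J2 = 1|0|0
+link1  2|0|0
+link2  3|0|0
+link3  4|0|0
R(0,1) f=1→J1  4|1|0
C(2,3) f=2→J2  4|1|1
+link4  5|1|1
P(1,4) f=1→J1  5|2|1
+link5  6|2|1
P(1,5) f=1→J1  6|3|1
+link6  7|3|1
C(4,0) f=2→J2  7|3|2
P(2,0) f=1→J1  7|4|2
R(6,2) f=1→J1  7|5|2
+link7  8|5|2
R(6,1) f=1→J1  8|6|2
R(2,7) f=1→J1  8|7|2
+link8  9|7|2
P(2,8) f=1→J1  9|8|2
PS(5,7) f=2→J2  9|8|3
C(8,1) f=2→J2  9|8|4
M = 3(9−1)−2·8−4 = 24−16−4 = 4

M = 4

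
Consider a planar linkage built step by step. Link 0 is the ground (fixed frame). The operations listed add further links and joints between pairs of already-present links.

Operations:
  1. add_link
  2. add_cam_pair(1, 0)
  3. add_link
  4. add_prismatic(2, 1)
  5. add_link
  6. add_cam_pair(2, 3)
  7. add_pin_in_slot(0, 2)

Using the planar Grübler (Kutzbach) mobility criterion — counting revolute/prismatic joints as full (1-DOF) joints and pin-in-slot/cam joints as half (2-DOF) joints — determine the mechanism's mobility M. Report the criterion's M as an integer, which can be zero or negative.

M = 4

ground; <1,0,0>
#1 <2,0,0>
C:1↔0 J2 <2,0,1>
#2 <3,0,1>
P:2↔1 J1 <3,1,1>
#3 <4,1,1>
C:2↔3 J2 <4,1,2>
PS:0↔2 J2 <4,1,3>
3×3 − 2×1 − 1×3 = 4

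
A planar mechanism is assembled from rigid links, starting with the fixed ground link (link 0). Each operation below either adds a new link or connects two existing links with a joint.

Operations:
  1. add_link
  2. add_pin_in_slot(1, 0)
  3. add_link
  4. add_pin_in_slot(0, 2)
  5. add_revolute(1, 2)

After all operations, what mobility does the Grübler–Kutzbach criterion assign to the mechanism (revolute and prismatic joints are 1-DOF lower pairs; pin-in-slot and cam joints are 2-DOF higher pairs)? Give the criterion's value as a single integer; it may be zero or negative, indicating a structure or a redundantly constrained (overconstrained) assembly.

L=1 J1=0 J2=0
add link → L=2 J1=0 J2=0
PS@1,0 dof=2 J2 → L=2 J1=0 J2=1
add link → L=3 J1=0 J2=1
PS@0,2 dof=2 J2 → L=3 J1=0 J2=2
R@1,2 dof=1 J1 → L=3 J1=1 J2=2
M=3(L−1)−2J1−J2=3·2−2·1−2=2

M = 2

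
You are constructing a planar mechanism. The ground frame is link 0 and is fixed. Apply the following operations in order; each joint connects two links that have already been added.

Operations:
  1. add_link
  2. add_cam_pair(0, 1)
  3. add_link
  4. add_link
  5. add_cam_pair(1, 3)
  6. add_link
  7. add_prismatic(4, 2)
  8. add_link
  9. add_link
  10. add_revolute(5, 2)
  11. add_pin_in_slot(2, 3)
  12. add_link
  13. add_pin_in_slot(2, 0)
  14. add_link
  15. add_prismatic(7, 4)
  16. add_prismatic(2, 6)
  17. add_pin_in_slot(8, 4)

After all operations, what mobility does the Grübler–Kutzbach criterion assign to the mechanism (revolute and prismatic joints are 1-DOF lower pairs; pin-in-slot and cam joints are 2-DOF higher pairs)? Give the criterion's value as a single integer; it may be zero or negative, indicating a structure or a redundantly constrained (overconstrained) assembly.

M = 11

[1;0;0] (link 0 is ground)
L+ [2;0;0]
C(0,1)∈J2 [2;0;1]
L+ [3;0;1]
L+ [4;0;1]
C(1,3)∈J2 [4;0;2]
L+ [5;0;2]
P(4,2)∈J1 [5;1;2]
L+ [6;1;2]
L+ [7;1;2]
R(5,2)∈J1 [7;2;2]
PS(2,3)∈J2 [7;2;3]
L+ [8;2;3]
PS(2,0)∈J2 [8;2;4]
L+ [9;2;4]
P(7,4)∈J1 [9;3;4]
P(2,6)∈J1 [9;4;4]
PS(8,4)∈J2 [9;4;5]
mobility = 24 − 8 − 5 = 11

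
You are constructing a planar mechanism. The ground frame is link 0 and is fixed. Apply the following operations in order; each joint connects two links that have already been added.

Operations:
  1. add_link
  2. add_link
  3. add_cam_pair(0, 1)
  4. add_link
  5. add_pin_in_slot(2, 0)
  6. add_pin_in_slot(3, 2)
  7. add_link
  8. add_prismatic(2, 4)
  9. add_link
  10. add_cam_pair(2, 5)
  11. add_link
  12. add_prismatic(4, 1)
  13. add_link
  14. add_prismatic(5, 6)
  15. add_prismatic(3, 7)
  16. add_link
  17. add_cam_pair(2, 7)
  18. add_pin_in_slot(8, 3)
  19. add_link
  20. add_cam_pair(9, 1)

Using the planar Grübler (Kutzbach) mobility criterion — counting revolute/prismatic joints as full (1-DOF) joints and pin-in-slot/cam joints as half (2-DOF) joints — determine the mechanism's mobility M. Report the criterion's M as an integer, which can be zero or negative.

M = 12

[1;0;0] (link 0 is ground)
L+ [2;0;0]
L+ [3;0;0]
C(0,1)∈J2 [3;0;1]
L+ [4;0;1]
PS(2,0)∈J2 [4;0;2]
PS(3,2)∈J2 [4;0;3]
L+ [5;0;3]
P(2,4)∈J1 [5;1;3]
L+ [6;1;3]
C(2,5)∈J2 [6;1;4]
L+ [7;1;4]
P(4,1)∈J1 [7;2;4]
L+ [8;2;4]
P(5,6)∈J1 [8;3;4]
P(3,7)∈J1 [8;4;4]
L+ [9;4;4]
C(2,7)∈J2 [9;4;5]
PS(8,3)∈J2 [9;4;6]
L+ [10;4;6]
C(9,1)∈J2 [10;4;7]
mobility = 27 − 8 − 7 = 12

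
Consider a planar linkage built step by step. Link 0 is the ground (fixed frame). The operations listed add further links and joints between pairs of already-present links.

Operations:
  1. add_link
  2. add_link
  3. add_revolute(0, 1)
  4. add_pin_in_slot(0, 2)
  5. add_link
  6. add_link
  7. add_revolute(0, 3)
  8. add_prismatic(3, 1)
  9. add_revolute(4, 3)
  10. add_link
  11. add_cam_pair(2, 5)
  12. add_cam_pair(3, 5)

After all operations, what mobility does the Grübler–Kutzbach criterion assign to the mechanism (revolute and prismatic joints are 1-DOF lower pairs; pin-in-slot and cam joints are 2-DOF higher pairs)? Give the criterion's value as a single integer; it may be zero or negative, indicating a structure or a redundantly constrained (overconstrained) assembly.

M = 4

ground; <1,0,0>
#1 <2,0,0>
#2 <3,0,0>
R:0↔1 J1 <3,1,0>
PS:0↔2 J2 <3,1,1>
#3 <4,1,1>
#4 <5,1,1>
R:0↔3 J1 <5,2,1>
P:3↔1 J1 <5,3,1>
R:4↔3 J1 <5,4,1>
#5 <6,4,1>
C:2↔5 J2 <6,4,2>
C:3↔5 J2 <6,4,3>
3×5 − 2×4 − 1×3 = 4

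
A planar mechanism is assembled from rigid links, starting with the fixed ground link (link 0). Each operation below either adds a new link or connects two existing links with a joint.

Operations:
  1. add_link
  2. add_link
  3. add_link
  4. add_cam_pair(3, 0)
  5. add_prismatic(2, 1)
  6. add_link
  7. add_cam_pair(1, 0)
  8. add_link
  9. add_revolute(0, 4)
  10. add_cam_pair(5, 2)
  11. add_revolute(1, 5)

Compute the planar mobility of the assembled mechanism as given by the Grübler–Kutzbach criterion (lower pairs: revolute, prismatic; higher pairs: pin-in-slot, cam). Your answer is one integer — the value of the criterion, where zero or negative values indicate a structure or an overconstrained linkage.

M = 6

(L,J1,J2)=(1,0,0); link0 fixed
link1: (2,0,0)
link2: (3,0,0)
link3: (4,0,0)
C 3-0 [J2]: (4,0,1)
P 2-1 [J1]: (4,1,1)
link4: (5,1,1)
C 1-0 [J2]: (5,1,2)
link5: (6,1,2)
R 0-4 [J1]: (6,2,2)
C 5-2 [J2]: (6,2,3)
R 1-5 [J1]: (6,3,3)
Grübler: 3·5 − 2·3 − 3 = 6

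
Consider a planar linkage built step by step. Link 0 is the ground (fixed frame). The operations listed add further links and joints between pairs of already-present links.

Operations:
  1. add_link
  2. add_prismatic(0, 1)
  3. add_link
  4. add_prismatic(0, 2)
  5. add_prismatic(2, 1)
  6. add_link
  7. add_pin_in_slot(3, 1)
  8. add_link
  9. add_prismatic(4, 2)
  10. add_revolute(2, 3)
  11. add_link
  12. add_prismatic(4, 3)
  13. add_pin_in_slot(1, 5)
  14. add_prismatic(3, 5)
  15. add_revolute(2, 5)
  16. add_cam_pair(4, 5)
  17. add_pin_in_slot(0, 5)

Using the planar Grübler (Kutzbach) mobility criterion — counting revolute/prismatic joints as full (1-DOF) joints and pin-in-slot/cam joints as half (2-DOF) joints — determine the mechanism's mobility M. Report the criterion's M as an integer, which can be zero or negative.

M = -5

link 0 = ground. State L|J1|J2 = 1|0|0
+link1  2|0|0
P(0,1) f=1→J1  2|1|0
+link2  3|1|0
P(0,2) f=1→J1  3|2|0
P(2,1) f=1→J1  3|3|0
+link3  4|3|0
PS(3,1) f=2→J2  4|3|1
+link4  5|3|1
P(4,2) f=1→J1  5|4|1
R(2,3) f=1→J1  5|5|1
+link5  6|5|1
P(4,3) f=1→J1  6|6|1
PS(1,5) f=2→J2  6|6|2
P(3,5) f=1→J1  6|7|2
R(2,5) f=1→J1  6|8|2
C(4,5) f=2→J2  6|8|3
PS(0,5) f=2→J2  6|8|4
M = 3(6−1)−2·8−4 = 15−16−4 = -5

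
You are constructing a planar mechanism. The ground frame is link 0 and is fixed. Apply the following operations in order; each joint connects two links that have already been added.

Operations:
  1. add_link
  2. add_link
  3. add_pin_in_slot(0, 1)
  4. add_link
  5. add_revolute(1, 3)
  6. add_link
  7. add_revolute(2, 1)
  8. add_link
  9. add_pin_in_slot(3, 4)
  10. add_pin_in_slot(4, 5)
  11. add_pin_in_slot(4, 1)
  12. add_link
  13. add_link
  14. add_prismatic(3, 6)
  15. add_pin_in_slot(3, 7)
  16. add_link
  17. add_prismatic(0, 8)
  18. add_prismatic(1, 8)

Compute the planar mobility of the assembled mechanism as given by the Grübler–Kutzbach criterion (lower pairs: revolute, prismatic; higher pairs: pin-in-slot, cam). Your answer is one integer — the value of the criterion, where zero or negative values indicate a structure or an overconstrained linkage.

[1;0;0] (link 0 is ground)
L+ [2;0;0]
L+ [3;0;0]
PS(0,1)∈J2 [3;0;1]
L+ [4;0;1]
R(1,3)∈J1 [4;1;1]
L+ [5;1;1]
R(2,1)∈J1 [5;2;1]
L+ [6;2;1]
PS(3,4)∈J2 [6;2;2]
PS(4,5)∈J2 [6;2;3]
PS(4,1)∈J2 [6;2;4]
L+ [7;2;4]
L+ [8;2;4]
P(3,6)∈J1 [8;3;4]
PS(3,7)∈J2 [8;3;5]
L+ [9;3;5]
P(0,8)∈J1 [9;4;5]
P(1,8)∈J1 [9;5;5]
mobility = 24 − 10 − 5 = 9

M = 9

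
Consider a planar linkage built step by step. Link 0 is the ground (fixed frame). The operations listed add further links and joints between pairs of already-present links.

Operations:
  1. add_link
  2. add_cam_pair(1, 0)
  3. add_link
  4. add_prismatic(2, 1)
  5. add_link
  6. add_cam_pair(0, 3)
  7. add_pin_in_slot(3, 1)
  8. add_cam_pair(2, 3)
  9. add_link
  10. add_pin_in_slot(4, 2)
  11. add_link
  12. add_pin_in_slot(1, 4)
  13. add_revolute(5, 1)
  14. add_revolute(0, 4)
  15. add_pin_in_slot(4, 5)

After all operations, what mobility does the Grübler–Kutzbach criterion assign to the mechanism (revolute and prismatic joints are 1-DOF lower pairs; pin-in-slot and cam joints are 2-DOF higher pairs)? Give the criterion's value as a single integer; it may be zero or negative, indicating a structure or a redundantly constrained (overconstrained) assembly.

M = 2

ground; <1,0,0>
#1 <2,0,0>
C:1↔0 J2 <2,0,1>
#2 <3,0,1>
P:2↔1 J1 <3,1,1>
#3 <4,1,1>
C:0↔3 J2 <4,1,2>
PS:3↔1 J2 <4,1,3>
C:2↔3 J2 <4,1,4>
#4 <5,1,4>
PS:4↔2 J2 <5,1,5>
#5 <6,1,5>
PS:1↔4 J2 <6,1,6>
R:5↔1 J1 <6,2,6>
R:0↔4 J1 <6,3,6>
PS:4↔5 J2 <6,3,7>
3×5 − 2×3 − 1×7 = 2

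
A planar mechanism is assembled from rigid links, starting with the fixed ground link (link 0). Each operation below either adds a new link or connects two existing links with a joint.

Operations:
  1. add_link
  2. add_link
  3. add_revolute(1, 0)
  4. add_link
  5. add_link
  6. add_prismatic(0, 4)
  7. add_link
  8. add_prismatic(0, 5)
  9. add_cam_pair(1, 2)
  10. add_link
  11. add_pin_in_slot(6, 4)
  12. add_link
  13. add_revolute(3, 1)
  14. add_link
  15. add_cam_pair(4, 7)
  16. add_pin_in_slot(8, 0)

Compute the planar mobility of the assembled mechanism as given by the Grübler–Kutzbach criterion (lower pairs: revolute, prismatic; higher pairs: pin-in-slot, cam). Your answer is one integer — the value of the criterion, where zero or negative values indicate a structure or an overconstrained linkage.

L=1 J1=0 J2=0
add link → L=2 J1=0 J2=0
add link → L=3 J1=0 J2=0
R@1,0 dof=1 J1 → L=3 J1=1 J2=0
add link → L=4 J1=1 J2=0
add link → L=5 J1=1 J2=0
P@0,4 dof=1 J1 → L=5 J1=2 J2=0
add link → L=6 J1=2 J2=0
P@0,5 dof=1 J1 → L=6 J1=3 J2=0
C@1,2 dof=2 J2 → L=6 J1=3 J2=1
add link → L=7 J1=3 J2=1
PS@6,4 dof=2 J2 → L=7 J1=3 J2=2
add link → L=8 J1=3 J2=2
R@3,1 dof=1 J1 → L=8 J1=4 J2=2
add link → L=9 J1=4 J2=2
C@4,7 dof=2 J2 → L=9 J1=4 J2=3
PS@8,0 dof=2 J2 → L=9 J1=4 J2=4
M=3(L−1)−2J1−J2=3·8−2·4−4=12

M = 12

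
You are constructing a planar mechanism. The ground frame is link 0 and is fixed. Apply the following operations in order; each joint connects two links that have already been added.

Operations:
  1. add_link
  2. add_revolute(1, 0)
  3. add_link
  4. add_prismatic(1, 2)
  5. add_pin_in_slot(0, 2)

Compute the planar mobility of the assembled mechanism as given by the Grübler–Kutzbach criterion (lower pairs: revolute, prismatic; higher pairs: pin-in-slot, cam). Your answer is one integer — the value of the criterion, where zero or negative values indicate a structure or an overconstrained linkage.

ground; <1,0,0>
#1 <2,0,0>
R:1↔0 J1 <2,1,0>
#2 <3,1,0>
P:1↔2 J1 <3,2,0>
PS:0↔2 J2 <3,2,1>
3×2 − 2×2 − 1×1 = 1

M = 1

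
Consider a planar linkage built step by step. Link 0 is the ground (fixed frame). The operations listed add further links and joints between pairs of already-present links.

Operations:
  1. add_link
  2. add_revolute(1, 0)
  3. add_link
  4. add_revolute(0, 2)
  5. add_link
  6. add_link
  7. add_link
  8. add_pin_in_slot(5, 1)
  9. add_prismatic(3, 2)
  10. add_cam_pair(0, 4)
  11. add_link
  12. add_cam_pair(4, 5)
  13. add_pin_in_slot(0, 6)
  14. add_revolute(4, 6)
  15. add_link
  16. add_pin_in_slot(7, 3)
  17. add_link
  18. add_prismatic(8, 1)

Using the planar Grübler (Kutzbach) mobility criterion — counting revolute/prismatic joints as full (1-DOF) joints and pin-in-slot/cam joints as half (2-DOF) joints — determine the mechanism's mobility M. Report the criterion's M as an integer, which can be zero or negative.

link 0 = ground. State L|J1|J2 = 1|0|0
+link1  2|0|0
R(1,0) f=1→J1  2|1|0
+link2  3|1|0
R(0,2) f=1→J1  3|2|0
+link3  4|2|0
+link4  5|2|0
+link5  6|2|0
PS(5,1) f=2→J2  6|2|1
P(3,2) f=1→J1  6|3|1
C(0,4) f=2→J2  6|3|2
+link6  7|3|2
C(4,5) f=2→J2  7|3|3
PS(0,6) f=2→J2  7|3|4
R(4,6) f=1→J1  7|4|4
+link7  8|4|4
PS(7,3) f=2→J2  8|4|5
+link8  9|4|5
P(8,1) f=1→J1  9|5|5
M = 3(9−1)−2·5−5 = 24−10−5 = 9

M = 9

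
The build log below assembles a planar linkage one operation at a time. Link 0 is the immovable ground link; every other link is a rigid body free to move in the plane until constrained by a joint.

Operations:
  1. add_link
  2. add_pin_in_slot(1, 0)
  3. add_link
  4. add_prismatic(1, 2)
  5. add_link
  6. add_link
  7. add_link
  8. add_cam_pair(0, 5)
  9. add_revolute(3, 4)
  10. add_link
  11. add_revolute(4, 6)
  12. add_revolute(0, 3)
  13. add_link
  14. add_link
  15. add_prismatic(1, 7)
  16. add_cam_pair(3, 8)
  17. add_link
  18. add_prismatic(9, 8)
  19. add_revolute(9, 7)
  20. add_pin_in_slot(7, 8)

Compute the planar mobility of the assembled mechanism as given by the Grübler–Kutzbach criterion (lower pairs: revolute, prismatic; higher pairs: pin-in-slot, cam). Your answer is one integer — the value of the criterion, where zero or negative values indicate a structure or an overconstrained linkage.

(L,J1,J2)=(1,0,0); link0 fixed
link1: (2,0,0)
PS 1-0 [J2]: (2,0,1)
link2: (3,0,1)
P 1-2 [J1]: (3,1,1)
link3: (4,1,1)
link4: (5,1,1)
link5: (6,1,1)
C 0-5 [J2]: (6,1,2)
R 3-4 [J1]: (6,2,2)
link6: (7,2,2)
R 4-6 [J1]: (7,3,2)
R 0-3 [J1]: (7,4,2)
link7: (8,4,2)
link8: (9,4,2)
P 1-7 [J1]: (9,5,2)
C 3-8 [J2]: (9,5,3)
link9: (10,5,3)
P 9-8 [J1]: (10,6,3)
R 9-7 [J1]: (10,7,3)
PS 7-8 [J2]: (10,7,4)
Grübler: 3·9 − 2·7 − 4 = 9

M = 9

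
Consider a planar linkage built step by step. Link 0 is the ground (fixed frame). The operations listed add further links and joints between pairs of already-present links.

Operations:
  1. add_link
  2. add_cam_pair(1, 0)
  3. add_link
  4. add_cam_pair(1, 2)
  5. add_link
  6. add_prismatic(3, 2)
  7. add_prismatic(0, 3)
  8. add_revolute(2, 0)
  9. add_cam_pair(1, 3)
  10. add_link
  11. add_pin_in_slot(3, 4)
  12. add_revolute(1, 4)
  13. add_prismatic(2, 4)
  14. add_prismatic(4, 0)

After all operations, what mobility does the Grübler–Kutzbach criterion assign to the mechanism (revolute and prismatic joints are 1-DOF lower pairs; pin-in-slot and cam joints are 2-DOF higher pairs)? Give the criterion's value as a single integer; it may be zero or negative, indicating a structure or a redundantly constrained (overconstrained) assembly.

L=1 J1=0 J2=0
add link → L=2 J1=0 J2=0
C@1,0 dof=2 J2 → L=2 J1=0 J2=1
add link → L=3 J1=0 J2=1
C@1,2 dof=2 J2 → L=3 J1=0 J2=2
add link → L=4 J1=0 J2=2
P@3,2 dof=1 J1 → L=4 J1=1 J2=2
P@0,3 dof=1 J1 → L=4 J1=2 J2=2
R@2,0 dof=1 J1 → L=4 J1=3 J2=2
C@1,3 dof=2 J2 → L=4 J1=3 J2=3
add link → L=5 J1=3 J2=3
PS@3,4 dof=2 J2 → L=5 J1=3 J2=4
R@1,4 dof=1 J1 → L=5 J1=4 J2=4
P@2,4 dof=1 J1 → L=5 J1=5 J2=4
P@4,0 dof=1 J1 → L=5 J1=6 J2=4
M=3(L−1)−2J1−J2=3·4−2·6−4=-4

M = -4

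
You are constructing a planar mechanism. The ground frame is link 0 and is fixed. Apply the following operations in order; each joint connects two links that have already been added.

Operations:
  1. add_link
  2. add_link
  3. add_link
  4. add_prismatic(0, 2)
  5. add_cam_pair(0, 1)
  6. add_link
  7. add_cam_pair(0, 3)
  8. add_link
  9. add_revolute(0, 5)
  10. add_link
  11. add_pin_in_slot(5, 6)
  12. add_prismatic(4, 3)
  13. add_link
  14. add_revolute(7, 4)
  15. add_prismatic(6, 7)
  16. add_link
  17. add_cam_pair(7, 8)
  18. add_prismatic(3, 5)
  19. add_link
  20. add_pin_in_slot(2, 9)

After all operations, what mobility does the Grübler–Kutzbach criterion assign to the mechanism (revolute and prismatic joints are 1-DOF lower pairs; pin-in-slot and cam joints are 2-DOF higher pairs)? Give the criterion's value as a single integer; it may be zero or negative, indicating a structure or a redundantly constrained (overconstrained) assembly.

M = 10

ground; <1,0,0>
#1 <2,0,0>
#2 <3,0,0>
#3 <4,0,0>
P:0↔2 J1 <4,1,0>
C:0↔1 J2 <4,1,1>
#4 <5,1,1>
C:0↔3 J2 <5,1,2>
#5 <6,1,2>
R:0↔5 J1 <6,2,2>
#6 <7,2,2>
PS:5↔6 J2 <7,2,3>
P:4↔3 J1 <7,3,3>
#7 <8,3,3>
R:7↔4 J1 <8,4,3>
P:6↔7 J1 <8,5,3>
#8 <9,5,3>
C:7↔8 J2 <9,5,4>
P:3↔5 J1 <9,6,4>
#9 <10,6,4>
PS:2↔9 J2 <10,6,5>
3×9 − 2×6 − 1×5 = 10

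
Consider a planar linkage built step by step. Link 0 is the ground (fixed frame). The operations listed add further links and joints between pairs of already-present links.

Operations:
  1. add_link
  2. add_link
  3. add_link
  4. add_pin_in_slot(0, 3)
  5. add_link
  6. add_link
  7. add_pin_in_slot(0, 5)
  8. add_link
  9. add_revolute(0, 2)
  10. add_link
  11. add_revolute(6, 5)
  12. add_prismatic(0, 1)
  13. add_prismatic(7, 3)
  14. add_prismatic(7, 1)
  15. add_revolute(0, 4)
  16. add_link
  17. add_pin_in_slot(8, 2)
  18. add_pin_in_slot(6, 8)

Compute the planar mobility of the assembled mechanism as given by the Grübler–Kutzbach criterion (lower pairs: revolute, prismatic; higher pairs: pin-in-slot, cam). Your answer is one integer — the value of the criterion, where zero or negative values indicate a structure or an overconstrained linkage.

link 0 = ground. State L|J1|J2 = 1|0|0
+link1  2|0|0
+link2  3|0|0
+link3  4|0|0
PS(0,3) f=2→J2  4|0|1
+link4  5|0|1
+link5  6|0|1
PS(0,5) f=2→J2  6|0|2
+link6  7|0|2
R(0,2) f=1→J1  7|1|2
+link7  8|1|2
R(6,5) f=1→J1  8|2|2
P(0,1) f=1→J1  8|3|2
P(7,3) f=1→J1  8|4|2
P(7,1) f=1→J1  8|5|2
R(0,4) f=1→J1  8|6|2
+link8  9|6|2
PS(8,2) f=2→J2  9|6|3
PS(6,8) f=2→J2  9|6|4
M = 3(9−1)−2·6−4 = 24−12−4 = 8

M = 8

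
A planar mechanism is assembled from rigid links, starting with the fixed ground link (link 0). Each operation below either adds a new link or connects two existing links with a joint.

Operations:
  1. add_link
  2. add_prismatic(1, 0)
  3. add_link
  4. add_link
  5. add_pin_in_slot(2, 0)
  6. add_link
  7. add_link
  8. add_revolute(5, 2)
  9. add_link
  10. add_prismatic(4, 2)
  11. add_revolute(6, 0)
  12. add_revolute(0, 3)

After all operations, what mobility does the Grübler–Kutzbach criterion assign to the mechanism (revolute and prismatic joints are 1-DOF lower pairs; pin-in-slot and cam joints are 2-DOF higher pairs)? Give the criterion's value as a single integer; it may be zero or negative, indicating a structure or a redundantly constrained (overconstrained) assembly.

M = 7

L=1 J1=0 J2=0
add link → L=2 J1=0 J2=0
P@1,0 dof=1 J1 → L=2 J1=1 J2=0
add link → L=3 J1=1 J2=0
add link → L=4 J1=1 J2=0
PS@2,0 dof=2 J2 → L=4 J1=1 J2=1
add link → L=5 J1=1 J2=1
add link → L=6 J1=1 J2=1
R@5,2 dof=1 J1 → L=6 J1=2 J2=1
add link → L=7 J1=2 J2=1
P@4,2 dof=1 J1 → L=7 J1=3 J2=1
R@6,0 dof=1 J1 → L=7 J1=4 J2=1
R@0,3 dof=1 J1 → L=7 J1=5 J2=1
M=3(L−1)−2J1−J2=3·6−2·5−1=7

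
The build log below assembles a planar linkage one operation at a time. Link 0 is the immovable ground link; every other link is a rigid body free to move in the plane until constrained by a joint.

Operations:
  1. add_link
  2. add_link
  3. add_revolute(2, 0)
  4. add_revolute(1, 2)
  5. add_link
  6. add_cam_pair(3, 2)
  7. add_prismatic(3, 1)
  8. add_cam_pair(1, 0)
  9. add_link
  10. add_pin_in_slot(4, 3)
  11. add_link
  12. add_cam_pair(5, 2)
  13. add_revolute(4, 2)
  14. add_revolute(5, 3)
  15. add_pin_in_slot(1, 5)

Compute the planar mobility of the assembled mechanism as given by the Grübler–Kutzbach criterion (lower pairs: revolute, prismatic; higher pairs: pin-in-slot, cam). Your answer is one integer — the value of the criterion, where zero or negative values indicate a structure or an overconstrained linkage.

M = 0

(L,J1,J2)=(1,0,0); link0 fixed
link1: (2,0,0)
link2: (3,0,0)
R 2-0 [J1]: (3,1,0)
R 1-2 [J1]: (3,2,0)
link3: (4,2,0)
C 3-2 [J2]: (4,2,1)
P 3-1 [J1]: (4,3,1)
C 1-0 [J2]: (4,3,2)
link4: (5,3,2)
PS 4-3 [J2]: (5,3,3)
link5: (6,3,3)
C 5-2 [J2]: (6,3,4)
R 4-2 [J1]: (6,4,4)
R 5-3 [J1]: (6,5,4)
PS 1-5 [J2]: (6,5,5)
Grübler: 3·5 − 2·5 − 5 = 0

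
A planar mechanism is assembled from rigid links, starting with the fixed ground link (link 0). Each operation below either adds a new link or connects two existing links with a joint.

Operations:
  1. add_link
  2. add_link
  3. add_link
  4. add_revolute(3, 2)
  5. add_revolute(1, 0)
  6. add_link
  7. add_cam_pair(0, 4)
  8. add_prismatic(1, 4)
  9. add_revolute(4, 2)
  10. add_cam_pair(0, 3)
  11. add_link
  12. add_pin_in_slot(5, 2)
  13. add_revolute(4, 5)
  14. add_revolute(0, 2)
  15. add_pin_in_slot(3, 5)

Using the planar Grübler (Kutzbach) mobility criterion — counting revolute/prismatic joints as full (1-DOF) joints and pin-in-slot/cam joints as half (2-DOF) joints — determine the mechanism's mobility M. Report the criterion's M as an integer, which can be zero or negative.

M = -1

(L,J1,J2)=(1,0,0); link0 fixed
link1: (2,0,0)
link2: (3,0,0)
link3: (4,0,0)
R 3-2 [J1]: (4,1,0)
R 1-0 [J1]: (4,2,0)
link4: (5,2,0)
C 0-4 [J2]: (5,2,1)
P 1-4 [J1]: (5,3,1)
R 4-2 [J1]: (5,4,1)
C 0-3 [J2]: (5,4,2)
link5: (6,4,2)
PS 5-2 [J2]: (6,4,3)
R 4-5 [J1]: (6,5,3)
R 0-2 [J1]: (6,6,3)
PS 3-5 [J2]: (6,6,4)
Grübler: 3·5 − 2·6 − 4 = -1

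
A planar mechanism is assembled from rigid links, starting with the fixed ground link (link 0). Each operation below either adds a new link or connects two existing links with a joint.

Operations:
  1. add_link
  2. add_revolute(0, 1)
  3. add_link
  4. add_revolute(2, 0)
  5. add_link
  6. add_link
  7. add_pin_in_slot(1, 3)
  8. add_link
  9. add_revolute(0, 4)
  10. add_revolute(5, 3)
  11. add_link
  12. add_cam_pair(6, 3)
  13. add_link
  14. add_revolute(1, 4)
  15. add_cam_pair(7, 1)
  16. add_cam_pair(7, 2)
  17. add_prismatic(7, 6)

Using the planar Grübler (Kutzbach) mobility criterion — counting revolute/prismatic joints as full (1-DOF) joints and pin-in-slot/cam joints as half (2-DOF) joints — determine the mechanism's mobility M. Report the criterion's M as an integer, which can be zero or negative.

M = 5

ground; <1,0,0>
#1 <2,0,0>
R:0↔1 J1 <2,1,0>
#2 <3,1,0>
R:2↔0 J1 <3,2,0>
#3 <4,2,0>
#4 <5,2,0>
PS:1↔3 J2 <5,2,1>
#5 <6,2,1>
R:0↔4 J1 <6,3,1>
R:5↔3 J1 <6,4,1>
#6 <7,4,1>
C:6↔3 J2 <7,4,2>
#7 <8,4,2>
R:1↔4 J1 <8,5,2>
C:7↔1 J2 <8,5,3>
C:7↔2 J2 <8,5,4>
P:7↔6 J1 <8,6,4>
3×7 − 2×6 − 1×4 = 5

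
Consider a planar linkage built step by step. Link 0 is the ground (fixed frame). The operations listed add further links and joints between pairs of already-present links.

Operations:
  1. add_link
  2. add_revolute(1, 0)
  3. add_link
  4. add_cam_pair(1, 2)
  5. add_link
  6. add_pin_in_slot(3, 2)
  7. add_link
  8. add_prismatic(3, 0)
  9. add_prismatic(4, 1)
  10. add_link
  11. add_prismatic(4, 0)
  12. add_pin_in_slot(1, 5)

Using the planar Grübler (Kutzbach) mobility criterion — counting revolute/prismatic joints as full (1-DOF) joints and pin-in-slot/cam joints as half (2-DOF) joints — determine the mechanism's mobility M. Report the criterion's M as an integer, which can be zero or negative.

M = 4

(L,J1,J2)=(1,0,0); link0 fixed
link1: (2,0,0)
R 1-0 [J1]: (2,1,0)
link2: (3,1,0)
C 1-2 [J2]: (3,1,1)
link3: (4,1,1)
PS 3-2 [J2]: (4,1,2)
link4: (5,1,2)
P 3-0 [J1]: (5,2,2)
P 4-1 [J1]: (5,3,2)
link5: (6,3,2)
P 4-0 [J1]: (6,4,2)
PS 1-5 [J2]: (6,4,3)
Grübler: 3·5 − 2·4 − 3 = 4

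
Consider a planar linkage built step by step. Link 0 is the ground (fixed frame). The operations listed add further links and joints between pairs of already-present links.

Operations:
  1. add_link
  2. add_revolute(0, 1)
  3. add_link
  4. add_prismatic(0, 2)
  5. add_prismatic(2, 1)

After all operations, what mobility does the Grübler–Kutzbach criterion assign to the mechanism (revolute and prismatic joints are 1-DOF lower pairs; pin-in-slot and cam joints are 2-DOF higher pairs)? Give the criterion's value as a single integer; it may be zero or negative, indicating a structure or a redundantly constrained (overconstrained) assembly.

M = 0

L=1 J1=0 J2=0
add link → L=2 J1=0 J2=0
R@0,1 dof=1 J1 → L=2 J1=1 J2=0
add link → L=3 J1=1 J2=0
P@0,2 dof=1 J1 → L=3 J1=2 J2=0
P@2,1 dof=1 J1 → L=3 J1=3 J2=0
M=3(L−1)−2J1−J2=3·2−2·3−0=0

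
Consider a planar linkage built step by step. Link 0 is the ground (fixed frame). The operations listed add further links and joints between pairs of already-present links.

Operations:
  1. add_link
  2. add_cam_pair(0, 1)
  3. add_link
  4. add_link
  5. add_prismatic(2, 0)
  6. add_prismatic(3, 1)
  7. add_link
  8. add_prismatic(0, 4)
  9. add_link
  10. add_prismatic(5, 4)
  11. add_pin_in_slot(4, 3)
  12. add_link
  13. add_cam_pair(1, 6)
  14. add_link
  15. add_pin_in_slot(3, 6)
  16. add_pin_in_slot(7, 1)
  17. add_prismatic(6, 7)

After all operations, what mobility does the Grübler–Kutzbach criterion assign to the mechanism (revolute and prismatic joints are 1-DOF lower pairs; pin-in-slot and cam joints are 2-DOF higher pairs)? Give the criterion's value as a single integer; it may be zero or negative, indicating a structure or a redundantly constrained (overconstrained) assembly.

M = 6

L=1 J1=0 J2=0
add link → L=2 J1=0 J2=0
C@0,1 dof=2 J2 → L=2 J1=0 J2=1
add link → L=3 J1=0 J2=1
add link → L=4 J1=0 J2=1
P@2,0 dof=1 J1 → L=4 J1=1 J2=1
P@3,1 dof=1 J1 → L=4 J1=2 J2=1
add link → L=5 J1=2 J2=1
P@0,4 dof=1 J1 → L=5 J1=3 J2=1
add link → L=6 J1=3 J2=1
P@5,4 dof=1 J1 → L=6 J1=4 J2=1
PS@4,3 dof=2 J2 → L=6 J1=4 J2=2
add link → L=7 J1=4 J2=2
C@1,6 dof=2 J2 → L=7 J1=4 J2=3
add link → L=8 J1=4 J2=3
PS@3,6 dof=2 J2 → L=8 J1=4 J2=4
PS@7,1 dof=2 J2 → L=8 J1=4 J2=5
P@6,7 dof=1 J1 → L=8 J1=5 J2=5
M=3(L−1)−2J1−J2=3·7−2·5−5=6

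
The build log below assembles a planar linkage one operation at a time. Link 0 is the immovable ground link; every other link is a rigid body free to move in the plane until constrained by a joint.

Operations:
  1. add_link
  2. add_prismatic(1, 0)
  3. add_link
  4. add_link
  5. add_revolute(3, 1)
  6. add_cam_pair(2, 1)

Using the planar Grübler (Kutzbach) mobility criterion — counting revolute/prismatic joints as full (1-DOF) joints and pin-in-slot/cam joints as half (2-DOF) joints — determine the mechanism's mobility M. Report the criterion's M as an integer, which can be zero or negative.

M = 4

(L,J1,J2)=(1,0,0); link0 fixed
link1: (2,0,0)
P 1-0 [J1]: (2,1,0)
link2: (3,1,0)
link3: (4,1,0)
R 3-1 [J1]: (4,2,0)
C 2-1 [J2]: (4,2,1)
Grübler: 3·3 − 2·2 − 1 = 4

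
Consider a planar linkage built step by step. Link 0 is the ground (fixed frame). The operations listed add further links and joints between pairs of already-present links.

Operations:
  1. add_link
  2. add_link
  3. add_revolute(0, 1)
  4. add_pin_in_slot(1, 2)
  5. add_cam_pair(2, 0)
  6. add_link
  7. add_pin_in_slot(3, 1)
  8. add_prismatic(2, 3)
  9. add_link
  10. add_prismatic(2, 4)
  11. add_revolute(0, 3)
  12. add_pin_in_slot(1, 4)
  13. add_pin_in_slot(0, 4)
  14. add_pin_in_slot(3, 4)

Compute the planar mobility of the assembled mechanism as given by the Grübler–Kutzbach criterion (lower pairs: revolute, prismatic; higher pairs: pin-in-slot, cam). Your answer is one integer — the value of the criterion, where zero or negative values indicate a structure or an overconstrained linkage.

(L,J1,J2)=(1,0,0); link0 fixed
link1: (2,0,0)
link2: (3,0,0)
R 0-1 [J1]: (3,1,0)
PS 1-2 [J2]: (3,1,1)
C 2-0 [J2]: (3,1,2)
link3: (4,1,2)
PS 3-1 [J2]: (4,1,3)
P 2-3 [J1]: (4,2,3)
link4: (5,2,3)
P 2-4 [J1]: (5,3,3)
R 0-3 [J1]: (5,4,3)
PS 1-4 [J2]: (5,4,4)
PS 0-4 [J2]: (5,4,5)
PS 3-4 [J2]: (5,4,6)
Grübler: 3·4 − 2·4 − 6 = -2

M = -2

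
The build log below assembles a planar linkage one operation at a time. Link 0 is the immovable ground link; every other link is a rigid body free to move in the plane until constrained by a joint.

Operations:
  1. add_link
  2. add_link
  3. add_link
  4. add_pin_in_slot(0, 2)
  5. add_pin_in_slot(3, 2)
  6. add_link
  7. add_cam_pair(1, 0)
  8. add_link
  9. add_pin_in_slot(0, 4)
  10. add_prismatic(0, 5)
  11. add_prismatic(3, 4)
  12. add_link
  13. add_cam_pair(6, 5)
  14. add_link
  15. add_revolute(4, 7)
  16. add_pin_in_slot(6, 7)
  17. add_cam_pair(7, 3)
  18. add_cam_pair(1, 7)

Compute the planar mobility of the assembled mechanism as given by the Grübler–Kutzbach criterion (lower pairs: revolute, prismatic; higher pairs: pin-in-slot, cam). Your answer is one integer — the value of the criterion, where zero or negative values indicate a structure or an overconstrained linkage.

M = 7

(L,J1,J2)=(1,0,0); link0 fixed
link1: (2,0,0)
link2: (3,0,0)
link3: (4,0,0)
PS 0-2 [J2]: (4,0,1)
PS 3-2 [J2]: (4,0,2)
link4: (5,0,2)
C 1-0 [J2]: (5,0,3)
link5: (6,0,3)
PS 0-4 [J2]: (6,0,4)
P 0-5 [J1]: (6,1,4)
P 3-4 [J1]: (6,2,4)
link6: (7,2,4)
C 6-5 [J2]: (7,2,5)
link7: (8,2,5)
R 4-7 [J1]: (8,3,5)
PS 6-7 [J2]: (8,3,6)
C 7-3 [J2]: (8,3,7)
C 1-7 [J2]: (8,3,8)
Grübler: 3·7 − 2·3 − 8 = 7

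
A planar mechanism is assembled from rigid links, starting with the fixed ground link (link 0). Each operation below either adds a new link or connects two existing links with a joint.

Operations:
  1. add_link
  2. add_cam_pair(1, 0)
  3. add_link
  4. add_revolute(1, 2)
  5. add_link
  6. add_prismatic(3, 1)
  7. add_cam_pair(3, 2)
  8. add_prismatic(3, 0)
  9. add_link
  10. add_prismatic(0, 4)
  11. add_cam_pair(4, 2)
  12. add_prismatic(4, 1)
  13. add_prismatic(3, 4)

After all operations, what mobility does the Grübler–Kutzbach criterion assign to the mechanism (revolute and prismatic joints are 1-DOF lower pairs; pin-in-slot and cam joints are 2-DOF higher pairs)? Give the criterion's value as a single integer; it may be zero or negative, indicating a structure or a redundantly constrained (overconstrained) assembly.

M = -3

link 0 = ground. State L|J1|J2 = 1|0|0
+link1  2|0|0
C(1,0) f=2→J2  2|0|1
+link2  3|0|1
R(1,2) f=1→J1  3|1|1
+link3  4|1|1
P(3,1) f=1→J1  4|2|1
C(3,2) f=2→J2  4|2|2
P(3,0) f=1→J1  4|3|2
+link4  5|3|2
P(0,4) f=1→J1  5|4|2
C(4,2) f=2→J2  5|4|3
P(4,1) f=1→J1  5|5|3
P(3,4) f=1→J1  5|6|3
M = 3(5−1)−2·6−3 = 12−12−3 = -3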